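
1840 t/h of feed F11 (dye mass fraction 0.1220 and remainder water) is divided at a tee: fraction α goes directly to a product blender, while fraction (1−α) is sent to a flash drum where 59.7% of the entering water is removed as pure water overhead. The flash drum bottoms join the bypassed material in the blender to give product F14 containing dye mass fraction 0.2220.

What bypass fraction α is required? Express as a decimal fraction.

All 1840×0.122 = 224.48 t/h of dye reaches F14, so F14 = 224.48/0.222 = 1011.2 t/h and vapour = 828.83 t/h.
The evaporator receives (1−α)·1840 of feed at 0.878 water and removes 0.597 of that water:
0.597×0.878×(1−α)×1840 = 828.83
(1−α) = 828.83/964.47 = 0.8594;  α = 0.1406.

0.141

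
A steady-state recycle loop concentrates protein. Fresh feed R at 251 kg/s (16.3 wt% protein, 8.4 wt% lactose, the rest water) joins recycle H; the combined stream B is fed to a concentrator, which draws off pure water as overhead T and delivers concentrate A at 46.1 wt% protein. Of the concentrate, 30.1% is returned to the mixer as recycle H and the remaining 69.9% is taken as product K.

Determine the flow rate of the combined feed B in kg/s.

Overall protein balance (none leaves overhead): protein in fresh feed = protein in product, i.e. 251×0.163 = (1−0.301)·A·0.461.
A = 40.913/(0.461×0.699) = 126.96 kg/s.
Recycle H = 0.301×126.96 = 38.216 kg/s.
Combined feed B = 251 + 38.216 = 289.22 kg/s.

289.2 kg/s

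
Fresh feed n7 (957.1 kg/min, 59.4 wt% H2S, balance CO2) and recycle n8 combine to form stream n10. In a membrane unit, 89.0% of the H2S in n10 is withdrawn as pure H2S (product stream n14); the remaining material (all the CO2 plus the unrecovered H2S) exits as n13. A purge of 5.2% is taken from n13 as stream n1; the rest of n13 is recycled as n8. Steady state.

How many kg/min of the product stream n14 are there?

H2S in n10: m_A = 957.1×0.594 + (1−0.052)·(1−0.890)·m_A, so m_A = 568.52/0.8957 = 634.7 kg/min.
Product n14 = 0.890×634.7 = 564.89 kg/min.

564.9 kg/min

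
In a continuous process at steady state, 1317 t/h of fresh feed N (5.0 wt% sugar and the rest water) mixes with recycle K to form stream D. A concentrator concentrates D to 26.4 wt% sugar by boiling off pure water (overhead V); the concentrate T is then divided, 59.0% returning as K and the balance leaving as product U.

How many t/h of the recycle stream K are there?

Overall sugar balance (none leaves overhead): sugar in fresh feed = sugar in product, i.e. 1317×0.050 = (1−0.590)·T·0.264.
T = 65.85/(0.264×0.410) = 608.37 t/h.
Recycle K = 0.590×608.37 = 358.94 t/h.

358.9 t/h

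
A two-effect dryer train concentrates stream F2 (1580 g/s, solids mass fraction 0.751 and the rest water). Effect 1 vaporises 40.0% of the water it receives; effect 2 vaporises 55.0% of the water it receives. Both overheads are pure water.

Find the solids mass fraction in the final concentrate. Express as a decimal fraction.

water in feed = 1580×0.249 = 393.42 g/s.
After stage 1: water left = (1−0.400)×393.42 = 236.05; stream total = 1422.6 g/s.
After stage 2: water left = (1−0.550)×236.05 = 106.22; final concentrate = 1292.8 g/s.
solids fraction = 1186.6/1292.8 = 0.918.

0.918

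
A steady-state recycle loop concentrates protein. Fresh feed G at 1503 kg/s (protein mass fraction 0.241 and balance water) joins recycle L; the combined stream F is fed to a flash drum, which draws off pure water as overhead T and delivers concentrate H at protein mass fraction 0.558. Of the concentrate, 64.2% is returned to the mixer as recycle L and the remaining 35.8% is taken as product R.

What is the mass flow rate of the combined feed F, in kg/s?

2667 kg/s

Overall protein balance (none leaves overhead): protein in fresh feed = protein in product, i.e. 1503×0.241 = (1−0.642)·H·0.558.
H = 362.22/(0.558×0.358) = 1813.3 kg/s.
Recycle L = 0.642×1813.3 = 1164.1 kg/s.
Combined feed F = 1503 + 1164.1 = 2667.1 kg/s.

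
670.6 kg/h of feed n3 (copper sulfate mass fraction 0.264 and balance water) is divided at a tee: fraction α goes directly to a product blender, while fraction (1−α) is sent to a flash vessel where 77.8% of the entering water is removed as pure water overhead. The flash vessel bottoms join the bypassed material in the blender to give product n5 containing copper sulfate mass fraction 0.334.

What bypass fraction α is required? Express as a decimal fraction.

0.634

All 670.6×0.264 = 177.04 kg/h of copper sulfate reaches n5, so n5 = 177.04/0.334 = 530.06 kg/h and vapour = 140.54 kg/h.
The evaporator receives (1−α)·670.6 of feed at 0.736 water and removes 0.778 of that water:
0.778×0.736×(1−α)×670.6 = 140.54
(1−α) = 140.54/383.99 = 0.3660;  α = 0.6340.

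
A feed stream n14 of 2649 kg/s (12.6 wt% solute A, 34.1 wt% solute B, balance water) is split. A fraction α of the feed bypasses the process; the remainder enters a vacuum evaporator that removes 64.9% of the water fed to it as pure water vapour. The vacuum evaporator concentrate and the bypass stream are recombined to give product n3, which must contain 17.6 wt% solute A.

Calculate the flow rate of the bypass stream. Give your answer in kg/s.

All 2649×0.126 = 333.77 kg/s of solute A reaches n3, so n3 = 333.77/0.176 = 1896.4 kg/s and vapour = 752.56 kg/s.
The evaporator receives (1−α)·2649 of feed at 0.533 water and removes 0.649 of that water:
0.649×0.533×(1−α)×2649 = 752.56
(1−α) = 752.56/916.33 = 0.8213;  α = 0.1787.
Bypass flow = 0.1787×2649 = 473.46 kg/s.

473.5 kg/s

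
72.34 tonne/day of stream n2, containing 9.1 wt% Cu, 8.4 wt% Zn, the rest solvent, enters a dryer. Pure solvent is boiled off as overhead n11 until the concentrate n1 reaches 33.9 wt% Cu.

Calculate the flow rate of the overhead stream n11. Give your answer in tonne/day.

52.92 tonne/day

Cu is conserved: 72.34×0.091 = 6.5829 tonne/day all reports to the concentrate.
Concentrate = 6.5829/(target fraction) = 19.419 tonne/day.
Overhead = 72.34 − 19.419 = 52.921 tonne/day.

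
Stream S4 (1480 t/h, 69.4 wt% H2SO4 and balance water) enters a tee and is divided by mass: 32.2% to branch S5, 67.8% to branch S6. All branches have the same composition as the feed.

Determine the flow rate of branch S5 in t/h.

476.6 t/h

Branch S5 flow = 0.322×1480 = 476.56 t/h.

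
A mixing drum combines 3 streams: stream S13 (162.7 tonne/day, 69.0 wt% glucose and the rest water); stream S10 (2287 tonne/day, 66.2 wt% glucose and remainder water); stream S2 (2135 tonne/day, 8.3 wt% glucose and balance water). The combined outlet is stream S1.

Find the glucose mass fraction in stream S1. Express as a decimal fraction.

Total flow out = 162.7 + 2287 + 2135 = 4584.7 tonne/day.
glucose in = 162.7×0.690 + 2287×0.662 + 2135×0.083 = 1803.5 tonne/day.
glucose mass fraction in S1 = 1803.5/4584.7 = 0.393.

0.393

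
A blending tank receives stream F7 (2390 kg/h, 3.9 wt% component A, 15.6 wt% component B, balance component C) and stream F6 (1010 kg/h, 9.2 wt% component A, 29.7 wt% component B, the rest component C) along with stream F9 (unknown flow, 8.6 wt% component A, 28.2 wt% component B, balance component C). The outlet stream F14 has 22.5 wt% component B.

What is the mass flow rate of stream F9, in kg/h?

1617 kg/h

Let F9 be the unknown flow. Total out = 3400 + F9.
component B balance: 672.81 + 0.282·F9 = 0.225·(3400 + F9)
(0.282 − 0.225)·F9 = 0.225×3400 − 672.81 = 92.19
F9 = 92.19 / 0.057 = 1617.4 kg/h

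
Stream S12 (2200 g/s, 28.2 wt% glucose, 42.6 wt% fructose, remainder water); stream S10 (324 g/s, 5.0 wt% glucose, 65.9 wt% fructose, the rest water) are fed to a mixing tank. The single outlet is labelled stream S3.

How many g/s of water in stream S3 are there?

water out = water in = 2200×0.292 + 324×0.291 = 736.68 g/s.

736.7 g/s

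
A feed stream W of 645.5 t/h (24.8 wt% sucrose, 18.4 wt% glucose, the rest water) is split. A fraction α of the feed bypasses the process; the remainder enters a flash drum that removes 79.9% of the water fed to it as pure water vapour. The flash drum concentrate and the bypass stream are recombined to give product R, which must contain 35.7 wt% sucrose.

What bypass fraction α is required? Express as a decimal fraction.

All 645.5×0.248 = 160.08 t/h of sucrose reaches R, so R = 160.08/0.357 = 448.41 t/h and vapour = 197.09 t/h.
The evaporator receives (1−α)·645.5 of feed at 0.568 water and removes 0.799 of that water:
0.799×0.568×(1−α)×645.5 = 197.09
(1−α) = 197.09/292.95 = 0.6728;  α = 0.3272.

0.327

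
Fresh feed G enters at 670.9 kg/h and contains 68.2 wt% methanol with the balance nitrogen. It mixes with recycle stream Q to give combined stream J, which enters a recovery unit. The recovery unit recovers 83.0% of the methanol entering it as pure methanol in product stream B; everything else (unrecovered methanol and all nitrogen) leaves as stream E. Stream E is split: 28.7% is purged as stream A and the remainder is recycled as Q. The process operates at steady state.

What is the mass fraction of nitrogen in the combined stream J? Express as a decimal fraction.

nitrogen enters only via G and leaves only via the purge: 670.9×0.318 = 0.287×(nitrogen in E), and the recovery unit passes all nitrogen, so nitrogen in J = nitrogen in E = 743.37 kg/h.
methanol in J: m_A = 670.9×0.682 + (1−0.287)·(1−0.830)·m_A, so m_A = 457.55/0.8788 = 520.66 kg/h.
J = 520.66 + 743.37 = 1264 kg/h.
nitrogen fraction in J = 743.37/1264 = 0.588.

0.588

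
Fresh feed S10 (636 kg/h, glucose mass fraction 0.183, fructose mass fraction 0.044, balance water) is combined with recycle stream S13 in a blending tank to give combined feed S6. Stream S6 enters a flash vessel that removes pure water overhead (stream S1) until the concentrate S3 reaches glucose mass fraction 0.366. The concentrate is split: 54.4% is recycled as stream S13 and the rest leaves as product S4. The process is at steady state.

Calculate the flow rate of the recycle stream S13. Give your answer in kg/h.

379.4 kg/h

Overall glucose balance (none leaves overhead): glucose in fresh feed = glucose in product, i.e. 636×0.183 = (1−0.544)·S3·0.366.
S3 = 116.39/(0.366×0.456) = 697.37 kg/h.
Recycle S13 = 0.544×697.37 = 379.37 kg/h.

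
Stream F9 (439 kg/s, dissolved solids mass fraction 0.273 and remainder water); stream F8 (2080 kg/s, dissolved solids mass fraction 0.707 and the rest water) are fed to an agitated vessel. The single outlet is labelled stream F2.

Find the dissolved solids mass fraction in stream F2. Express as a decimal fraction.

Total flow out = 439 + 2080 = 2519 kg/s.
dissolved solids in = 439×0.273 + 2080×0.707 = 1590.4 kg/s.
dissolved solids mass fraction in F2 = 1590.4/2519 = 0.631.

0.631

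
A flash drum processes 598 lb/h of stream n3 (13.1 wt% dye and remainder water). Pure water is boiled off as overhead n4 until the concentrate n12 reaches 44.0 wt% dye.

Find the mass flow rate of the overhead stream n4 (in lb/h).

dye is conserved: 598×0.131 = 78.338 lb/h all reports to the concentrate.
Concentrate = 78.338/(target fraction) = 178.04 lb/h.
Overhead = 598 − 178.04 = 419.96 lb/h.

420 lb/h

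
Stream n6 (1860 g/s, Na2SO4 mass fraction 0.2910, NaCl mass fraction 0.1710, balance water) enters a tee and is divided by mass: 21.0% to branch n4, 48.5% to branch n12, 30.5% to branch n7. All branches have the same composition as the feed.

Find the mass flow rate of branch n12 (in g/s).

Branch n12 flow = 0.485×1860 = 902.1 g/s.

902.1 g/s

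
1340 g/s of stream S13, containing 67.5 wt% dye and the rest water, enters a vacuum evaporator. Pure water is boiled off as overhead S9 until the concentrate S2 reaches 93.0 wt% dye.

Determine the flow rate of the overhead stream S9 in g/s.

367.4 g/s

dye is conserved: 1340×0.675 = 904.5 g/s all reports to the concentrate.
Concentrate = 904.5/(target fraction) = 972.58 g/s.
Overhead = 1340 − 972.58 = 367.42 g/s.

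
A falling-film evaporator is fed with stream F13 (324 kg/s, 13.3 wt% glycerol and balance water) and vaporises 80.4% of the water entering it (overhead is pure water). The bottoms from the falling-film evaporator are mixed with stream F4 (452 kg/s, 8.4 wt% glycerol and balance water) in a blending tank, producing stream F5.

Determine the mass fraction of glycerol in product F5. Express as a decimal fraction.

Vapour removed = 0.804×0.867×324 = 225.85 kg/s; concentrate = 98.15 kg/s.
glycerol reaching the mixer = 43.092 (from concentrate) + 452×0.084 = 81.06 kg/s.
Product flow = 98.15 + 452 = 550.15 kg/s; glycerol fraction = 0.147.

0.147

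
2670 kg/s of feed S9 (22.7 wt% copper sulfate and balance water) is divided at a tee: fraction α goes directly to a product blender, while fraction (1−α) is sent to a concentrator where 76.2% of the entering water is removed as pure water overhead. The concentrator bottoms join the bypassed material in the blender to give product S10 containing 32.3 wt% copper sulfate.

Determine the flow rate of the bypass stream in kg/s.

All 2670×0.227 = 606.09 kg/s of copper sulfate reaches S10, so S10 = 606.09/0.323 = 1876.4 kg/s and vapour = 793.56 kg/s.
The evaporator receives (1−α)·2670 of feed at 0.773 water and removes 0.762 of that water:
0.762×0.773×(1−α)×2670 = 793.56
(1−α) = 793.56/1572.7 = 0.5046;  α = 0.4954.
Bypass flow = 0.4954×2670 = 1322.8 kg/s.

1323 kg/s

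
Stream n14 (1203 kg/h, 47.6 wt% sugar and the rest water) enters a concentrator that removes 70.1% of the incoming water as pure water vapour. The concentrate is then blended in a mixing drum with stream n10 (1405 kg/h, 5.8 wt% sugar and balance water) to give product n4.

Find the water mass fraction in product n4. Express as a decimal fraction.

0.698

Vapour removed = 0.701×0.524×1203 = 441.89 kg/h; concentrate = 761.11 kg/h.
water reaching the mixer = 188.48 (from concentrate) + 1405×0.942 = 1512 kg/h.
Product flow = 761.11 + 1405 = 2166.1 kg/h; water fraction = 0.698.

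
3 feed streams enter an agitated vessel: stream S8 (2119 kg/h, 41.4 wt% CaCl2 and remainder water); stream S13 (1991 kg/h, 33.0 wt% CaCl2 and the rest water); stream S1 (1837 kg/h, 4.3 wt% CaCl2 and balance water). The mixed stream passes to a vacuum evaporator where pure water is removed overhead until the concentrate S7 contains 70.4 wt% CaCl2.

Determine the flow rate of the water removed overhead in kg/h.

CaCl2 entering = 2119×0.414 + 1991×0.330 + 1837×0.043 = 1613.3 kg/h.
All CaCl2 reports to S7, so S7 = 1613.3/0.704 = 2291.6 kg/h.
Total feed = 5947 kg/h; overhead = 5947 − 2291.6 = 3655.4 kg/h.

3655 kg/h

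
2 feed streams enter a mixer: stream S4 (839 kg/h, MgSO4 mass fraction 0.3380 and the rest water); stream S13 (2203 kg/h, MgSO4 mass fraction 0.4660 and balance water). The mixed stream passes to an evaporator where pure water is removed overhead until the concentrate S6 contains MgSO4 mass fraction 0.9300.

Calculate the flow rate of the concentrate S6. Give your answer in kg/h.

1409 kg/h

MgSO4 entering = 839×0.338 + 2203×0.466 = 1310.2 kg/h.
All MgSO4 reports to S6, so S6 = 1310.2/0.930 = 1408.8 kg/h.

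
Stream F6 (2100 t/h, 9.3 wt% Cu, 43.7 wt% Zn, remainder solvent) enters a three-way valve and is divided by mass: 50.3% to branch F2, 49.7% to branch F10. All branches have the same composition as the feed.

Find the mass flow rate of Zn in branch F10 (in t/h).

Branch F10 total = 0.497×2100 = 1043.7 t/h.
Zn in F10 = 0.437×1043.7 = 456.1 t/h.

456.1 t/h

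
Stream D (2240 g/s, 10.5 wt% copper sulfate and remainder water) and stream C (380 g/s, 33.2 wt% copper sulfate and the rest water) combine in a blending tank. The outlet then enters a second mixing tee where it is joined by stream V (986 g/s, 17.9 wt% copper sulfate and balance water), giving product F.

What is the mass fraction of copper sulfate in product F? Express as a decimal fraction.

0.1492

Overall, product flow = 3606 g/s.
copper sulfate in = 2240×0.105 + 380×0.332 + 986×0.179 = 537.85 g/s.
copper sulfate fraction in F = 0.1492.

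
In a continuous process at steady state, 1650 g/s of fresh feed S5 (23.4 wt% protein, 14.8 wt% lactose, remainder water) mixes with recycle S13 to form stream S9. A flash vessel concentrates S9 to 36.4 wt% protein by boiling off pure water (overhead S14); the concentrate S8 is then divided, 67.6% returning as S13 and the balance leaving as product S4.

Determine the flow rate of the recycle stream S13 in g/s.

Overall protein balance (none leaves overhead): protein in fresh feed = protein in product, i.e. 1650×0.234 = (1−0.676)·S8·0.364.
S8 = 386.1/(0.364×0.324) = 3273.8 g/s.
Recycle S13 = 0.676×3273.8 = 2213.1 g/s.

2213 g/s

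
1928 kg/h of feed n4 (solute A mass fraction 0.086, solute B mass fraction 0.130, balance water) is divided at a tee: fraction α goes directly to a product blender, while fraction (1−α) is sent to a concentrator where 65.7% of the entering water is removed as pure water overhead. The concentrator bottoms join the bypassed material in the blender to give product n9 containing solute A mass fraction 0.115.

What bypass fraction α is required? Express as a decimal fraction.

0.510

All 1928×0.086 = 165.81 kg/h of solute A reaches n9, so n9 = 165.81/0.115 = 1441.8 kg/h and vapour = 486.19 kg/h.
The evaporator receives (1−α)·1928 of feed at 0.784 water and removes 0.657 of that water:
0.657×0.784×(1−α)×1928 = 486.19
(1−α) = 486.19/993.09 = 0.4896;  α = 0.5104.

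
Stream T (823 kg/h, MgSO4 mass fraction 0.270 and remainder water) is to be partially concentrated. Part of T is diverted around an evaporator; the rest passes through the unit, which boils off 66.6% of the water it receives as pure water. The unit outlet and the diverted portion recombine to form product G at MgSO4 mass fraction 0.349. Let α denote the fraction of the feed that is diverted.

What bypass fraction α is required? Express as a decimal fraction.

0.534

All 823×0.270 = 222.21 kg/h of MgSO4 reaches G, so G = 222.21/0.349 = 636.7 kg/h and vapour = 186.3 kg/h.
The evaporator receives (1−α)·823 of feed at 0.730 water and removes 0.666 of that water:
0.666×0.730×(1−α)×823 = 186.3
(1−α) = 186.3/400.13 = 0.4656;  α = 0.5344.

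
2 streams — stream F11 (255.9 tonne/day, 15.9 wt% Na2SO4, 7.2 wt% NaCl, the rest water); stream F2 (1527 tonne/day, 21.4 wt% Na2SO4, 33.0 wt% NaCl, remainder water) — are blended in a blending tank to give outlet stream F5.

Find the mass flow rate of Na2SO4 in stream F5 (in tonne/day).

367.5 tonne/day

Na2SO4 out = Na2SO4 in = 255.9×0.159 + 1527×0.214 = 367.47 tonne/day.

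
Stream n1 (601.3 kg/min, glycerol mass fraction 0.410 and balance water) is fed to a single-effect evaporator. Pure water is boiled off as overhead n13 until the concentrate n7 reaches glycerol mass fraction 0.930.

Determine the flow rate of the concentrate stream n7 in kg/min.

glycerol is conserved: 601.3×0.410 = 246.53 kg/min all reports to the concentrate.
Concentrate = 246.53/(target fraction) = 265.09 kg/min.

265.1 kg/min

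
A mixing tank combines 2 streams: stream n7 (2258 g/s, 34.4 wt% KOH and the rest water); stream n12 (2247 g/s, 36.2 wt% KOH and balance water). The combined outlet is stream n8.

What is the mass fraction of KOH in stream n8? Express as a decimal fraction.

0.3530

Total flow out = 2258 + 2247 = 4505 g/s.
KOH in = 2258×0.344 + 2247×0.362 = 1590.2 g/s.
KOH mass fraction in n8 = 1590.2/4505 = 0.3530.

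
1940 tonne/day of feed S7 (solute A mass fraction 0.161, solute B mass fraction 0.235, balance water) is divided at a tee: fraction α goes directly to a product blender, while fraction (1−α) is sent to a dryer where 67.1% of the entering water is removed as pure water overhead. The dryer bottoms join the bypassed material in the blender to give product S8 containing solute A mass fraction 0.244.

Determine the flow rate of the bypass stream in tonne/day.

311.7 tonne/day

All 1940×0.161 = 312.34 tonne/day of solute A reaches S8, so S8 = 312.34/0.244 = 1280.1 tonne/day and vapour = 659.92 tonne/day.
The evaporator receives (1−α)·1940 of feed at 0.604 water and removes 0.671 of that water:
0.671×0.604×(1−α)×1940 = 659.92
(1−α) = 659.92/786.25 = 0.8393;  α = 0.1607.
Bypass flow = 0.1607×1940 = 311.71 tonne/day.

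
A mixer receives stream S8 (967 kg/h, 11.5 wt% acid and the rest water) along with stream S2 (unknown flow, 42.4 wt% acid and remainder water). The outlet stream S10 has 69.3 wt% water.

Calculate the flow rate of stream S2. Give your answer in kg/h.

Let S2 be the unknown flow. Total out = 967 + S2.
water balance: 855.79 + 0.576·S2 = 0.693·(967 + S2)
(0.576 − 0.693)·S2 = 0.693×967 − 855.79 = -185.66
S2 = -185.66 / -0.117 = 1586.9 kg/h

1587 kg/h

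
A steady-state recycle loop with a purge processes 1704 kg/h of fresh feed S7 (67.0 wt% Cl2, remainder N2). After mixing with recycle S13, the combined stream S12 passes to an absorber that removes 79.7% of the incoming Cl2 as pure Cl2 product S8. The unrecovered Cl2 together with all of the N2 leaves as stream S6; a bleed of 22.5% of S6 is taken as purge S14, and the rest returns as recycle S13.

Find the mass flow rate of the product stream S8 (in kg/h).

Cl2 in S12: m_A = 1704×0.670 + (1−0.225)·(1−0.797)·m_A, so m_A = 1141.7/0.8427 = 1354.8 kg/h.
Product S8 = 0.797×1354.8 = 1079.8 kg/h.

1080 kg/h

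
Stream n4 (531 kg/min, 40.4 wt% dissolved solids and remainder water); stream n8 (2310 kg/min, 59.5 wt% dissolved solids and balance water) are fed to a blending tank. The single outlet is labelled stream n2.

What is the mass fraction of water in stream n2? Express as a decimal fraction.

0.4407

Total flow out = 531 + 2310 = 2841 kg/min.
water in = 531×0.596 + 2310×0.405 = 1252 kg/min.
water mass fraction in n2 = 1252/2841 = 0.4407.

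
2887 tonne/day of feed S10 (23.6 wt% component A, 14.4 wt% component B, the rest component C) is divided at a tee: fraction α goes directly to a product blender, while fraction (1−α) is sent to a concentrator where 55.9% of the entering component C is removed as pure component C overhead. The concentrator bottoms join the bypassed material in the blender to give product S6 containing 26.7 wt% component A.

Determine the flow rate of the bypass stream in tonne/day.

1920 tonne/day

All 2887×0.236 = 681.33 tonne/day of component A reaches S6, so S6 = 681.33/0.267 = 2551.8 tonne/day and vapour = 335.19 tonne/day.
The evaporator receives (1−α)·2887 of feed at 0.620 component C and removes 0.559 of that component C:
0.559×0.620×(1−α)×2887 = 335.19
(1−α) = 335.19/1000.6 = 0.3350;  α = 0.6650.
Bypass flow = 0.6650×2887 = 1919.9 tonne/day.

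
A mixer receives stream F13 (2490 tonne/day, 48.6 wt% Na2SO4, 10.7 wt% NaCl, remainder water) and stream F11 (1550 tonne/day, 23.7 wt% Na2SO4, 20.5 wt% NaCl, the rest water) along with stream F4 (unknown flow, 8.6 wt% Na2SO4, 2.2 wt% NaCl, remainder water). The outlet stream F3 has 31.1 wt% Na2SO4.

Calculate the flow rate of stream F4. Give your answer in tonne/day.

Let F4 be the unknown flow. Total out = 4040 + F4.
Na2SO4 balance: 1577.5 + 0.086·F4 = 0.311·(4040 + F4)
(0.086 − 0.311)·F4 = 0.311×4040 − 1577.5 = -321.05
F4 = -321.05 / -0.225 = 1426.9 tonne/day

1427 tonne/day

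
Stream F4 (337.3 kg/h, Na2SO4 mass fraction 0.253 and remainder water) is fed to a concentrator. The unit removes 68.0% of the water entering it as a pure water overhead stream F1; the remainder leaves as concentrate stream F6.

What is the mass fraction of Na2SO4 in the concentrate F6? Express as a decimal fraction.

0.514

Na2SO4 is not removed: 337.3×0.253 = 85.337 kg/h of Na2SO4 enters F6.
water entering = 337.3×0.747 = 251.96 kg/h; overhead removed = 0.680×251.96 = 171.33 kg/h.
Concentrate = 337.3 − 171.33 = 165.97 kg/h.
Mass fraction = 85.337/165.97 = 0.514.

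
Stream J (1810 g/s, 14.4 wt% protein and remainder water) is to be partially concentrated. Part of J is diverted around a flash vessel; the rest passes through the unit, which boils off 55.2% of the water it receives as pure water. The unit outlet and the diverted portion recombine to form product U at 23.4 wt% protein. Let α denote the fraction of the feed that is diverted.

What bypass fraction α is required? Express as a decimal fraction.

0.186

All 1810×0.144 = 260.64 g/s of protein reaches U, so U = 260.64/0.234 = 1113.8 g/s and vapour = 696.15 g/s.
The evaporator receives (1−α)·1810 of feed at 0.856 water and removes 0.552 of that water:
0.552×0.856×(1−α)×1810 = 696.15
(1−α) = 696.15/855.25 = 0.8140;  α = 0.1860.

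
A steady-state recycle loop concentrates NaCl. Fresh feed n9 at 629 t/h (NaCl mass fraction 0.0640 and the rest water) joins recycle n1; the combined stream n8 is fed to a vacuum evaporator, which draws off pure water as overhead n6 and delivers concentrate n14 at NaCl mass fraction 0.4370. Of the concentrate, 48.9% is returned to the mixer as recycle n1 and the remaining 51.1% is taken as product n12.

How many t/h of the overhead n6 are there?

536.9 t/h

Overall NaCl balance (none leaves overhead): NaCl in fresh feed = NaCl in product, i.e. 629×0.064 = (1−0.489)·n14·0.437.
n14 = 40.256/(0.437×0.511) = 180.27 t/h.
Recycle n1 = 0.489×180.27 = 88.153 t/h.
Combined feed n8 = 629 + 88.153 = 717.15 t/h.
Overhead n6 = n8 − n14 = 717.15 − 180.27 = 536.88 t/h.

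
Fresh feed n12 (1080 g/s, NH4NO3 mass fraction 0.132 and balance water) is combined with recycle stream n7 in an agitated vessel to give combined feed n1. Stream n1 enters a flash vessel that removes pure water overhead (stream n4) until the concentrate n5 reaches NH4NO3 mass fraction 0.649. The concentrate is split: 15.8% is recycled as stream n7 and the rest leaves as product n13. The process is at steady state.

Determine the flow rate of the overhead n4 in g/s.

Overall NH4NO3 balance (none leaves overhead): NH4NO3 in fresh feed = NH4NO3 in product, i.e. 1080×0.132 = (1−0.158)·n5·0.649.
n5 = 142.56/(0.649×0.842) = 260.88 g/s.
Recycle n7 = 0.158×260.88 = 41.219 g/s.
Combined feed n1 = 1080 + 41.219 = 1121.2 g/s.
Overhead n4 = n1 − n5 = 1121.2 − 260.88 = 860.34 g/s.

860.3 g/s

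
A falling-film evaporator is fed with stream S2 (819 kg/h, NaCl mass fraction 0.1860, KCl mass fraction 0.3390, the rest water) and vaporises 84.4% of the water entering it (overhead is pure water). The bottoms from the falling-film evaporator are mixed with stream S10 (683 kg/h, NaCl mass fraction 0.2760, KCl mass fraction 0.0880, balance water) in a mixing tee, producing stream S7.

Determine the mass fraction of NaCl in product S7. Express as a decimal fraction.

Vapour removed = 0.844×0.475×819 = 328.34 kg/h; concentrate = 490.66 kg/h.
NaCl reaching the mixer = 152.33 (from concentrate) + 683×0.276 = 340.84 kg/h.
Product flow = 490.66 + 683 = 1173.7 kg/h; NaCl fraction = 0.2904.

0.2904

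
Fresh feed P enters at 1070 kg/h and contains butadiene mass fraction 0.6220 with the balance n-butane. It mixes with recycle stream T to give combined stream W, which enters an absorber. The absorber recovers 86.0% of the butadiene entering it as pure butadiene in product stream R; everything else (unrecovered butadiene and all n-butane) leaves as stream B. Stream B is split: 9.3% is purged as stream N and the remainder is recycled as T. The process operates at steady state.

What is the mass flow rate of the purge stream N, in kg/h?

n-butane enters only via P and leaves only via the purge: 1070×0.378 = 0.093×(n-butane in B), and the absorber passes all n-butane, so n-butane in W = n-butane in B = 4349 kg/h.
butadiene in W: m_A = 1070×0.622 + (1−0.093)·(1−0.860)·m_A, so m_A = 665.54/0.8730 = 762.34 kg/h.
B = (1−0.860)×762.34 + 4349 = 4455.8 kg/h.
Purge N = 0.093×4455.8 = 414.39 kg/h.

414.4 kg/h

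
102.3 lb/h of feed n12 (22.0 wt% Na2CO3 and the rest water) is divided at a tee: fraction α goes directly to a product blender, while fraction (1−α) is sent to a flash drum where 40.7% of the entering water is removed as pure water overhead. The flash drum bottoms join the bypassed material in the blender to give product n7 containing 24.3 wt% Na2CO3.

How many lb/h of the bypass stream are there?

71.8 lb/h

All 102.3×0.220 = 22.506 lb/h of Na2CO3 reaches n7, so n7 = 22.506/0.243 = 92.617 lb/h and vapour = 9.6827 lb/h.
The evaporator receives (1−α)·102.3 of feed at 0.780 water and removes 0.407 of that water:
0.407×0.780×(1−α)×102.3 = 9.6827
(1−α) = 9.6827/32.476 = 0.2981;  α = 0.7019.
Bypass flow = 0.7019×102.3 = 71.799 lb/h.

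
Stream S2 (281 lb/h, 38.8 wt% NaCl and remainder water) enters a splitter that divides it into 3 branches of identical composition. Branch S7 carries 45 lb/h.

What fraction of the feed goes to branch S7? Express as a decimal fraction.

0.160

Fraction to S7 = 45/281 = 0.1601.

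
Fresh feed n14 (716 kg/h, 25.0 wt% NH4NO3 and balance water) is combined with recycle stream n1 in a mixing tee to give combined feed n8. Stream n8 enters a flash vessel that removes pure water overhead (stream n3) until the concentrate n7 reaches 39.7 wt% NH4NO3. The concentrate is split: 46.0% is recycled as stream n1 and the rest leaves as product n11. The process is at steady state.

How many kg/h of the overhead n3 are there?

Overall NH4NO3 balance (none leaves overhead): NH4NO3 in fresh feed = NH4NO3 in product, i.e. 716×0.250 = (1−0.460)·n7·0.397.
n7 = 179/(0.397×0.540) = 834.97 kg/h.
Recycle n1 = 0.460×834.97 = 384.08 kg/h.
Combined feed n8 = 716 + 384.08 = 1100.1 kg/h.
Overhead n3 = n8 − n7 = 1100.1 − 834.97 = 265.12 kg/h.

265.1 kg/h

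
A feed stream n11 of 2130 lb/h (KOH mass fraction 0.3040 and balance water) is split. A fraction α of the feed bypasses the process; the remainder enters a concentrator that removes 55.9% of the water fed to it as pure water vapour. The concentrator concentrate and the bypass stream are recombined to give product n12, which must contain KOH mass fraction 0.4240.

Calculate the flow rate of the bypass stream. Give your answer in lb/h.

580.6 lb/h

All 2130×0.304 = 647.52 lb/h of KOH reaches n12, so n12 = 647.52/0.424 = 1527.2 lb/h and vapour = 602.83 lb/h.
The evaporator receives (1−α)·2130 of feed at 0.696 water and removes 0.559 of that water:
0.559×0.696×(1−α)×2130 = 602.83
(1−α) = 602.83/828.71 = 0.7274;  α = 0.2726.
Bypass flow = 0.2726×2130 = 580.56 lb/h.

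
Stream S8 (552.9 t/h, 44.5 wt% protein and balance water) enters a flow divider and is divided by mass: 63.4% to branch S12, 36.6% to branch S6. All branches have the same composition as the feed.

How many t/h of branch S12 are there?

350.5 t/h

Branch S12 flow = 0.634×552.9 = 350.54 t/h.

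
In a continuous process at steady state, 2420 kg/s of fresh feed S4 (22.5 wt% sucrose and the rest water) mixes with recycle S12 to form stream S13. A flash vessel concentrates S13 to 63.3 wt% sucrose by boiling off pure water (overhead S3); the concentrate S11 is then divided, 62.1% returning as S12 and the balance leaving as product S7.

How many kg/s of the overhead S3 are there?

1560 kg/s

Overall sucrose balance (none leaves overhead): sucrose in fresh feed = sucrose in product, i.e. 2420×0.225 = (1−0.621)·S11·0.633.
S11 = 544.5/(0.633×0.379) = 2269.6 kg/s.
Recycle S12 = 0.621×2269.6 = 1409.4 kg/s.
Combined feed S13 = 2420 + 1409.4 = 3829.4 kg/s.
Overhead S3 = S13 − S11 = 3829.4 − 2269.6 = 1559.8 kg/s.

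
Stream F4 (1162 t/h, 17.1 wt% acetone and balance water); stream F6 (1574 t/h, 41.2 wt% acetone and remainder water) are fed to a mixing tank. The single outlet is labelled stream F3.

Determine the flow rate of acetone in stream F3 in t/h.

847.2 t/h

acetone out = acetone in = 1162×0.171 + 1574×0.412 = 847.19 t/h.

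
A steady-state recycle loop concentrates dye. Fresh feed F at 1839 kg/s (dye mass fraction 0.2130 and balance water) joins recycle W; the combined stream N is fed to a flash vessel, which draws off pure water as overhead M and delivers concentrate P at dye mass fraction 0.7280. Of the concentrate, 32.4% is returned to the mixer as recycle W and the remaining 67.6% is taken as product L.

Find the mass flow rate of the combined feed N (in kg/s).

2097 kg/s

Overall dye balance (none leaves overhead): dye in fresh feed = dye in product, i.e. 1839×0.213 = (1−0.324)·P·0.728.
P = 391.71/(0.728×0.676) = 795.95 kg/s.
Recycle W = 0.324×795.95 = 257.89 kg/s.
Combined feed N = 1839 + 257.89 = 2096.9 kg/s.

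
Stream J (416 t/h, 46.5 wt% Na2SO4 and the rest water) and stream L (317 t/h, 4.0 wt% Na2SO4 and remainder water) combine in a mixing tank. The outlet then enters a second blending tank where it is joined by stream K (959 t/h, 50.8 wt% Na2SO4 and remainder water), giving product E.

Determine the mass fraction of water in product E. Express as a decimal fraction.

Overall, product flow = 1692 t/h.
water in = 416×0.535 + 317×0.960 + 959×0.492 = 998.71 t/h.
water fraction in E = 0.5903.

0.5903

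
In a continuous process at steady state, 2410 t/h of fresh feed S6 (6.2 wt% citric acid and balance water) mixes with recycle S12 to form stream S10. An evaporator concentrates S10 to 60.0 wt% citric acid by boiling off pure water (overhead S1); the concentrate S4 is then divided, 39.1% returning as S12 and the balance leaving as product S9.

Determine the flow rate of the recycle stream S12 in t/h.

Overall citric acid balance (none leaves overhead): citric acid in fresh feed = citric acid in product, i.e. 2410×0.062 = (1−0.391)·S4·0.600.
S4 = 149.42/(0.600×0.609) = 408.92 t/h.
Recycle S12 = 0.391×408.92 = 159.89 t/h.

159.9 t/h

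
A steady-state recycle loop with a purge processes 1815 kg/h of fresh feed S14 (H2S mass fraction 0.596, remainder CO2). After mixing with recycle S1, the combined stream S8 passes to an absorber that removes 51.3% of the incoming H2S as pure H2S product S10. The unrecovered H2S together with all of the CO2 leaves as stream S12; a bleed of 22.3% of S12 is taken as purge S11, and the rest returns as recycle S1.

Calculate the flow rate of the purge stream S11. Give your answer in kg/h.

922.3 kg/h

CO2 enters only via S14 and leaves only via the purge: 1815×0.404 = 0.223×(CO2 in S12), and the absorber passes all CO2, so CO2 in S8 = CO2 in S12 = 3288.2 kg/h.
H2S in S8: m_A = 1815×0.596 + (1−0.223)·(1−0.513)·m_A, so m_A = 1081.7/0.6216 = 1740.2 kg/h.
S12 = (1−0.513)×1740.2 + 3288.2 = 4135.7 kg/h.
Purge S11 = 0.223×4135.7 = 922.25 kg/h.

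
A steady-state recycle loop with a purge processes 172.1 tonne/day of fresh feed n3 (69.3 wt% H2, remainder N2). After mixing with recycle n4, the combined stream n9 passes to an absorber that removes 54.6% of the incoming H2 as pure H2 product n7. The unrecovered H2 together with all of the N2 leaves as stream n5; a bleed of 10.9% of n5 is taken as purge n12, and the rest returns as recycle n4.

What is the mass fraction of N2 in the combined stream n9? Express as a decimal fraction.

N2 enters only via n3 and leaves only via the purge: 172.1×0.307 = 0.109×(N2 in n5), and the absorber passes all N2, so N2 in n9 = N2 in n5 = 484.72 tonne/day.
H2 in n9: m_A = 172.1×0.693 + (1−0.109)·(1−0.546)·m_A, so m_A = 119.27/0.5955 = 200.28 tonne/day.
n9 = 200.28 + 484.72 = 685 tonne/day.
N2 fraction in n9 = 484.72/685 = 0.7076.

0.7076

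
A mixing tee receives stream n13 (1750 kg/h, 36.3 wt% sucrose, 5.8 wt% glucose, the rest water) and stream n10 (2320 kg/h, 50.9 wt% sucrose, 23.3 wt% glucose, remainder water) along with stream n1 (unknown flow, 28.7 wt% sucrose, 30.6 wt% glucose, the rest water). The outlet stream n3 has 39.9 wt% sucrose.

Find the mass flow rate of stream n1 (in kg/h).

1716 kg/h

Let n1 be the unknown flow. Total out = 4070 + n1.
sucrose balance: 1816.1 + 0.287·n1 = 0.399·(4070 + n1)
(0.287 − 0.399)·n1 = 0.399×4070 − 1816.1 = -192.2
n1 = -192.2 / -0.112 = 1716.1 kg/h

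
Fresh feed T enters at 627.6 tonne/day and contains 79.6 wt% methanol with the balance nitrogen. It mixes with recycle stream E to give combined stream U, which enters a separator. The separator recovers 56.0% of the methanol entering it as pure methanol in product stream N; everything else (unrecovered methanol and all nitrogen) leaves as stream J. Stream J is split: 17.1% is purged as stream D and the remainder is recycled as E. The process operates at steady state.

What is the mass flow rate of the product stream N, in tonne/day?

methanol in U: m_A = 627.6×0.796 + (1−0.171)·(1−0.560)·m_A, so m_A = 499.57/0.6352 = 786.43 tonne/day.
Product N = 0.560×786.43 = 440.4 tonne/day.

440.4 tonne/day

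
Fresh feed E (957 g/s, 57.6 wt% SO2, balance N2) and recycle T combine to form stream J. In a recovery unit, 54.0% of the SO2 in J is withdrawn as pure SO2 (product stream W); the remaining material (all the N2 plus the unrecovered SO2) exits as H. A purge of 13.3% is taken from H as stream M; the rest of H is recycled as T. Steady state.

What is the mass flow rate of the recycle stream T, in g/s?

N2 enters only via E and leaves only via the purge: 957×0.424 = 0.133×(N2 in H), and the recovery unit passes all N2, so N2 in J = N2 in H = 3050.9 g/s.
SO2 in J: m_A = 957×0.576 + (1−0.133)·(1−0.540)·m_A, so m_A = 551.23/0.6012 = 916.92 g/s.
H = (1−0.540)×916.92 + 3050.9 = 3472.7 g/s.
Recycle T = (1−0.133)×3472.7 = 3010.8 g/s.

3011 g/s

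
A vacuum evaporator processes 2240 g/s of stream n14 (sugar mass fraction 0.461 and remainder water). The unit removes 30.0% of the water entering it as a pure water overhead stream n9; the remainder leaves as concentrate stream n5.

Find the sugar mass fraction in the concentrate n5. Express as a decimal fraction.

sugar is not removed: 2240×0.461 = 1032.6 g/s of sugar enters n5.
water entering = 2240×0.539 = 1207.4 g/s; overhead removed = 0.300×1207.4 = 362.21 g/s.
Concentrate = 2240 − 362.21 = 1877.8 g/s.
Mass fraction = 1032.6/1877.8 = 0.550.

0.550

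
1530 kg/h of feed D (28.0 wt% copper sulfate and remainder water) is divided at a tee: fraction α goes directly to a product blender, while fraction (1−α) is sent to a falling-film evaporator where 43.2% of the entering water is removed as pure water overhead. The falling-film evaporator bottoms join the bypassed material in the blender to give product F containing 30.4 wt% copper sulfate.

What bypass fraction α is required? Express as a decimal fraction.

All 1530×0.280 = 428.4 kg/h of copper sulfate reaches F, so F = 428.4/0.304 = 1409.2 kg/h and vapour = 120.79 kg/h.
The evaporator receives (1−α)·1530 of feed at 0.720 water and removes 0.432 of that water:
0.432×0.720×(1−α)×1530 = 120.79
(1−α) = 120.79/475.89 = 0.2538;  α = 0.7462.

0.746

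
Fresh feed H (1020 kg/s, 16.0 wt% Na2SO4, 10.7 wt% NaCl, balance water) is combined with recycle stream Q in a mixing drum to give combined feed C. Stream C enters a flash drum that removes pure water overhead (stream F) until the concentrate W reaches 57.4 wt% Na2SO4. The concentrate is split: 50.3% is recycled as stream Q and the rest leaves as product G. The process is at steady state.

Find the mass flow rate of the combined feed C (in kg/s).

1308 kg/s

Overall Na2SO4 balance (none leaves overhead): Na2SO4 in fresh feed = Na2SO4 in product, i.e. 1020×0.160 = (1−0.503)·W·0.574.
W = 163.2/(0.574×0.497) = 572.07 kg/s.
Recycle Q = 0.503×572.07 = 287.75 kg/s.
Combined feed C = 1020 + 287.75 = 1307.8 kg/s.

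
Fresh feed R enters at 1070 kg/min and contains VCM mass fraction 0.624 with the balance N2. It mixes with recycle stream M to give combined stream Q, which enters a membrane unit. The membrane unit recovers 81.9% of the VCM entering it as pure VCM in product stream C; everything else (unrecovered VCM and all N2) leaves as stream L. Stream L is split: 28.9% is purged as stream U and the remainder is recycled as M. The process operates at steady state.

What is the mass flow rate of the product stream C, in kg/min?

627.6 kg/min

VCM in Q: m_A = 1070×0.624 + (1−0.289)·(1−0.819)·m_A, so m_A = 667.68/0.8713 = 766.3 kg/min.
Product C = 0.819×766.3 = 627.6 kg/min.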